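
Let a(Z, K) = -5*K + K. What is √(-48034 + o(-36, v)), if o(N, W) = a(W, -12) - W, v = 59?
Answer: I*√48045 ≈ 219.19*I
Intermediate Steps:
a(Z, K) = -4*K
o(N, W) = 48 - W (o(N, W) = -4*(-12) - W = 48 - W)
√(-48034 + o(-36, v)) = √(-48034 + (48 - 1*59)) = √(-48034 + (48 - 59)) = √(-48034 - 11) = √(-48045) = I*√48045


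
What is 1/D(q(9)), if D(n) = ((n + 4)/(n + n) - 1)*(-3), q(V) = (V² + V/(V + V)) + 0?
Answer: 326/465 ≈ 0.70108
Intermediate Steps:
q(V) = ½ + V² (q(V) = (V² + V/((2*V))) + 0 = (V² + (1/(2*V))*V) + 0 = (V² + ½) + 0 = (½ + V²) + 0 = ½ + V²)
D(n) = 3 - 3*(4 + n)/(2*n) (D(n) = ((4 + n)/((2*n)) - 1)*(-3) = ((4 + n)*(1/(2*n)) - 1)*(-3) = ((4 + n)/(2*n) - 1)*(-3) = (-1 + (4 + n)/(2*n))*(-3) = 3 - 3*(4 + n)/(2*n))
1/D(q(9)) = 1/(3/2 - 6/(½ + 9²)) = 1/(3/2 - 6/(½ + 81)) = 1/(3/2 - 6/163/2) = 1/(3/2 - 6*2/163) = 1/(3/2 - 12/163) = 1/(465/326) = 326/465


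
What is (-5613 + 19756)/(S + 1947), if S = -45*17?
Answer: 14143/1182 ≈ 11.965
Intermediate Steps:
S = -765
(-5613 + 19756)/(S + 1947) = (-5613 + 19756)/(-765 + 1947) = 14143/1182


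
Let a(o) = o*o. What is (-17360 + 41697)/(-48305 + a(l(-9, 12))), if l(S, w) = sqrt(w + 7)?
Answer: -24337/48286 ≈ -0.50402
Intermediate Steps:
l(S, w) = sqrt(7 + w)
a(o) = o**2
(-17360 + 41697)/(-48305 + a(l(-9, 12))) = (-17360 + 41697)/(-48305 + (sqrt(7 + 12))**2) = 24337/(-48305 + (sqrt(19))**2) = 24337/(-48305 + 19) = 24337/(-48286) = 24337*(-1/48286) = -24337/48286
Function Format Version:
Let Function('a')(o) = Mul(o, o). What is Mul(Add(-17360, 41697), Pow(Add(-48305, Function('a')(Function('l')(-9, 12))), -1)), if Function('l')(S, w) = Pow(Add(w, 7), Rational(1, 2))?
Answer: Rational(-24337, 48286) ≈ -0.50402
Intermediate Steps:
Function('l')(S, w) = Pow(Add(7, w), Rational(1, 2))
Function('a')(o) = Pow(o, 2)
Mul(Add(-17360, 41697), Pow(Add(-48305, Function('a')(Function('l')(-9, 12))), -1)) = Mul(Add(-17360, 41697), Pow(Add(-48305, Pow(Pow(Add(7, 12), Rational(1, 2)), 2)), -1)) = Mul(24337, Pow(Add(-48305, Pow(Pow(19, Rational(1, 2)), 2)), -1)) = Mul(24337, Pow(Add(-48305, 19), -1)) = Mul(24337, Pow(-48286, -1)) = Mul(24337, Rational(-1, 48286)) = Rational(-24337, 48286)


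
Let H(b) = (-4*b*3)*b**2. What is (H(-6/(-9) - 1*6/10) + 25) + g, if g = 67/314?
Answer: 8905369/353250 ≈ 25.210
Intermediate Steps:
g = 67/314 (g = 67*(1/314) = 67/314 ≈ 0.21338)
H(b) = -12*b**3 (H(b) = (-12*b)*b**2 = -12*b**3)
(H(-6/(-9) - 1*6/10) + 25) + g = (-12*(-6/(-9) - 1*6/10)**3 + 25) + 67/314 = (-12*(-6*(-1/9) - 6*1/10)**3 + 25) + 67/314 = (-12*(2/3 - 3/5)**3 + 25) + 67/314 = (-12*(1/15)**3 + 25) + 67/314 = (-12*1/3375 + 25) + 67/314 = (-4/1125 + 25) + 67/314 = 28121/1125 + 67/314 = 8905369/353250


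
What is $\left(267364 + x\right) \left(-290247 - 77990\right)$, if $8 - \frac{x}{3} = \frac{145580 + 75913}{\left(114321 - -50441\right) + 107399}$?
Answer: $- \frac{26797313869226393}{272161} \approx -9.8461 \cdot 10^{10}$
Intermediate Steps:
$x = \frac{5867385}{272161}$ ($x = 24 - 3 \frac{145580 + 75913}{\left(114321 - -50441\right) + 107399} = 24 - 3 \frac{221493}{\left(114321 + 50441\right) + 107399} = 24 - 3 \frac{221493}{164762 + 107399} = 24 - 3 \cdot \frac{221493}{272161} = 24 - 3 \cdot 221493 \cdot \frac{1}{272161} = 24 - \frac{664479}{272161} = \frac{5867385}{272161} \approx 21.559$)
$\left(267364 + x\right) \left(-290247 - 77990\right) = \left(267364 + \frac{5867385}{272161}\right) \left(-290247 - 77990\right) = \frac{72771920989}{272161} \left(-368237\right) = - \frac{26797313869226393}{272161}$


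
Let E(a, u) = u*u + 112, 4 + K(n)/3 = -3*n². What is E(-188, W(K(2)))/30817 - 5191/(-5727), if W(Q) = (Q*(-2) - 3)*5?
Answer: 1398933046/176488959 ≈ 7.9265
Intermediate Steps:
K(n) = -12 - 9*n² (K(n) = -12 + 3*(-3*n²) = -12 - 9*n²)
W(Q) = -15 - 10*Q (W(Q) = (-2*Q - 3)*5 = (-3 - 2*Q)*5 = -15 - 10*Q)
E(a, u) = 112 + u² (E(a, u) = u² + 112 = 112 + u²)
E(-188, W(K(2)))/30817 - 5191/(-5727) = (112 + (-15 - 10*(-12 - 9*2²))²)/30817 - 5191/(-5727) = (112 + (-15 - 10*(-12 - 9*4))²)*(1/30817) - 5191*(-1/5727) = (112 + (-15 - 10*(-12 - 36))²)*(1/30817) + 5191/5727 = (112 + (-15 - 10*(-48))²)*(1/30817) + 5191/5727 = (112 + (-15 + 480)²)*(1/30817) + 5191/5727 = (112 + 465²)*(1/30817) + 5191/5727 = (112 + 216225)*(1/30817) + 5191/5727 = 216337*(1/30817) + 5191/5727 = 216337/30817 + 5191/5727 = 1398933046/176488959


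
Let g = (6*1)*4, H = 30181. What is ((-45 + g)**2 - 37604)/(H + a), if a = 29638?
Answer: -37163/59819 ≈ -0.62126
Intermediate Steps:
g = 24 (g = 6*4 = 24)
((-45 + g)**2 - 37604)/(H + a) = ((-45 + 24)**2 - 37604)/(30181 + 29638) = ((-21)**2 - 37604)/59819 = (441 - 37604)*(1/59819) = -37163*1/59819 = -37163/59819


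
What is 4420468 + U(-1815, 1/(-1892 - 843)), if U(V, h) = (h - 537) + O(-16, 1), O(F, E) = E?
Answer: 12088514019/2735 ≈ 4.4199e+6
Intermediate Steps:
U(V, h) = -536 + h (U(V, h) = (h - 537) + 1 = (-537 + h) + 1 = -536 + h)
4420468 + U(-1815, 1/(-1892 - 843)) = 4420468 + (-536 + 1/(-1892 - 843)) = 4420468 + (-536 + 1/(-2735)) = 4420468 + (-536 - 1/2735) = 4420468 - 1465961/2735 = 12088514019/2735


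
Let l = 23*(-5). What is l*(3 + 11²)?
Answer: -14260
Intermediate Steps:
l = -115
l*(3 + 11²) = -115*(3 + 11²) = -115*(3 + 121) = -115*124 = -14260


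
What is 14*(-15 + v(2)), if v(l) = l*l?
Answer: -154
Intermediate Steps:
v(l) = l**2
14*(-15 + v(2)) = 14*(-15 + 2**2) = 14*(-15 + 4) = 14*(-11) = -154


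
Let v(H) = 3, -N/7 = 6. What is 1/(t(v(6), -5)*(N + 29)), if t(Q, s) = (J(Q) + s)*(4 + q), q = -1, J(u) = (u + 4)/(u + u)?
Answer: 2/299 ≈ 0.0066890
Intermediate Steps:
N = -42 (N = -7*6 = -42)
J(u) = (4 + u)/(2*u) (J(u) = (4 + u)/((2*u)) = (4 + u)*(1/(2*u)) = (4 + u)/(2*u))
t(Q, s) = 3*s + 3*(4 + Q)/(2*Q) (t(Q, s) = ((4 + Q)/(2*Q) + s)*(4 - 1) = (s + (4 + Q)/(2*Q))*3 = 3*s + 3*(4 + Q)/(2*Q))
1/(t(v(6), -5)*(N + 29)) = 1/((3/2 + 3*(-5) + 6/3)*(-42 + 29)) = 1/((3/2 - 15 + 6*(1/3))*(-13)) = 1/((3/2 - 15 + 2)*(-13)) = 1/(-23/2*(-13)) = 1/(299/2) = 2/299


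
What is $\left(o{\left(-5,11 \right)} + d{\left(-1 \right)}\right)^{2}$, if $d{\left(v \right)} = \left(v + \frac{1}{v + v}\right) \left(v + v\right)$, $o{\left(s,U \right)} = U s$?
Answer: $2704$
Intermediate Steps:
$d{\left(v \right)} = 2 v \left(v + \frac{1}{2 v}\right)$ ($d{\left(v \right)} = \left(v + \frac{1}{2 v}\right) 2 v = 2 v \left(v + \frac{1}{2 v}\right)$)
$\left(o{\left(-5,11 \right)} + d{\left(-1 \right)}\right)^{2} = \left(11 \left(-5\right) + \left(1 + 2 \left(-1\right)^{2}\right)\right)^{2} = \left(-55 + \left(1 + 2 \cdot 1\right)\right)^{2} = \left(-55 + \left(1 + 2\right)\right)^{2} = \left(-55 + 3\right)^{2} = \left(-52\right)^{2} = 2704$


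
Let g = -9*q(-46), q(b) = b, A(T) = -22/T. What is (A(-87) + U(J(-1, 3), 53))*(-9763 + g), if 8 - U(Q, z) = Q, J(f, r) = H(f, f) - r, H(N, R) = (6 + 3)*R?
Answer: -16472938/87 ≈ -1.8934e+5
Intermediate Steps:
H(N, R) = 9*R
J(f, r) = -r + 9*f (J(f, r) = 9*f - r = -r + 9*f)
U(Q, z) = 8 - Q
g = 414 (g = -9*(-46) = 414)
(A(-87) + U(J(-1, 3), 53))*(-9763 + g) = (-22/(-87) + (8 - (-1*3 + 9*(-1))))*(-9763 + 414) = (-22*(-1/87) + (8 - (-3 - 9)))*(-9349) = (22/87 + (8 - 1*(-12)))*(-9349) = (22/87 + (8 + 12))*(-9349) = (22/87 + 20)*(-9349) = (1762/87)*(-9349) = -16472938/87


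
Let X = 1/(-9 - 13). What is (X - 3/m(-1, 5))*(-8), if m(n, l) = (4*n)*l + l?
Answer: -68/55 ≈ -1.2364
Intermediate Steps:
m(n, l) = l + 4*l*n (m(n, l) = 4*l*n + l = l + 4*l*n)
X = -1/22 (X = 1/(-22) = -1/22 ≈ -0.045455)
(X - 3/m(-1, 5))*(-8) = (-1/22 - 3*1/(5*(1 + 4*(-1))))*(-8) = (-1/22 - 3*1/(5*(1 - 4)))*(-8) = (-1/22 - 3/(5*(-3)))*(-8) = (-1/22 - 3/(-15))*(-8) = (-1/22 - 3*(-1/15))*(-8) = (-1/22 + ⅕)*(-8) = (17/110)*(-8) = -68/55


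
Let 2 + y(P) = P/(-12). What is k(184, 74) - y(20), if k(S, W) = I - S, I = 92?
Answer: -265/3 ≈ -88.333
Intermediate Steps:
y(P) = -2 - P/12 (y(P) = -2 + P/(-12) = -2 + P*(-1/12) = -2 - P/12)
k(S, W) = 92 - S
k(184, 74) - y(20) = (92 - 1*184) - (-2 - 1/12*20) = (92 - 184) - (-2 - 5/3) = -92 - 1*(-11/3) = -92 + 11/3 = -265/3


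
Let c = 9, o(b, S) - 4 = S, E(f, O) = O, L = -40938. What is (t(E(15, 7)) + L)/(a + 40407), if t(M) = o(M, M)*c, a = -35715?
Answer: -13613/1564 ≈ -8.7040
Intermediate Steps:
o(b, S) = 4 + S
t(M) = 36 + 9*M (t(M) = (4 + M)*9 = 36 + 9*M)
(t(E(15, 7)) + L)/(a + 40407) = ((36 + 9*7) - 40938)/(-35715 + 40407) = ((36 + 63) - 40938)/4692 = (99 - 40938)*(1/4692) = -40839*1/4692 = -13613/1564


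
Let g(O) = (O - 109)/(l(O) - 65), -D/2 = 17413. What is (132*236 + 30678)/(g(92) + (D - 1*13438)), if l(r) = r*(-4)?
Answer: -5354478/4179659 ≈ -1.2811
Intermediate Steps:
D = -34826 (D = -2*17413 = -34826)
l(r) = -4*r
g(O) = (-109 + O)/(-65 - 4*O) (g(O) = (O - 109)/(-4*O - 65) = (-109 + O)/(-65 - 4*O))
(132*236 + 30678)/(g(92) + (D - 1*13438)) = (132*236 + 30678)/((109 - 1*92)/(65 + 4*92) + (-34826 - 1*13438)) = (31152 + 30678)/((109 - 92)/(65 + 368) + (-34826 - 13438)) = 61830/(17/433 - 48264) = 61830/(-20898295/433) = 61830*(-433/20898295) = -5354478/4179659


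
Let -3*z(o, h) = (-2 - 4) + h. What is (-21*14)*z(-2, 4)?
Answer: -196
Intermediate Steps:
z(o, h) = 2 - h/3 (z(o, h) = -((-2 - 4) + h)/3 = -(-6 + h)/3 = 2 - h/3)
(-21*14)*z(-2, 4) = (-21*14)*(2 - 1/3*4) = -294*(2 - 4/3) = -294*2/3 = -196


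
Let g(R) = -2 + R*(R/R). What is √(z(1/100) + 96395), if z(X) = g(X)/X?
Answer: 2*√24049 ≈ 310.15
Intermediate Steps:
g(R) = -2 + R (g(R) = -2 + R*1 = -2 + R)
z(X) = (-2 + X)/X
√(z(1/100) + 96395) = √((-2 + 1/100)/(1/100) + 96395) = √(100*(-199/100) + 96395) = √(-199 + 96395) = √96196 = 2*√24049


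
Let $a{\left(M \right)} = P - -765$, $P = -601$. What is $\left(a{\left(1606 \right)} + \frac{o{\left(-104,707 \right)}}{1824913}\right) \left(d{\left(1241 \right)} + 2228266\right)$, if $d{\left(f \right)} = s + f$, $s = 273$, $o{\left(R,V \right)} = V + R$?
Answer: $\frac{667342684056300}{1824913} \approx 3.6568 \cdot 10^{8}$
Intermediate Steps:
$o{\left(R,V \right)} = R + V$
$a{\left(M \right)} = 164$ ($a{\left(M \right)} = -601 - -765 = -601 + 765 = 164$)
$d{\left(f \right)} = 273 + f$
$\left(a{\left(1606 \right)} + \frac{o{\left(-104,707 \right)}}{1824913}\right) \left(d{\left(1241 \right)} + 2228266\right) = \left(164 + \frac{-104 + 707}{1824913}\right) \left(\left(273 + 1241\right) + 2228266\right) = \left(164 + 603 \cdot \frac{1}{1824913}\right) \left(1514 + 2228266\right) = \left(164 + \frac{603}{1824913}\right) 2229780 = \frac{299286335}{1824913} \cdot 2229780 = \frac{667342684056300}{1824913}$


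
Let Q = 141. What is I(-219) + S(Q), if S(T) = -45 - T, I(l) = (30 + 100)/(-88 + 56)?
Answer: -3041/16 ≈ -190.06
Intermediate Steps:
I(l) = -65/16 (I(l) = 130/(-32) = 130*(-1/32) = -65/16)
I(-219) + S(Q) = -65/16 + (-45 - 1*141) = -65/16 + (-45 - 141) = -65/16 - 186 = -3041/16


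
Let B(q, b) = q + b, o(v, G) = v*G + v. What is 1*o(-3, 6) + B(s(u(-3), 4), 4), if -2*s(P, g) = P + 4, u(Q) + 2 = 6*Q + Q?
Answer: -15/2 ≈ -7.5000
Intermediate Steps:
u(Q) = -2 + 7*Q (u(Q) = -2 + (6*Q + Q) = -2 + 7*Q)
s(P, g) = -2 - P/2 (s(P, g) = -(P + 4)/2 = -(4 + P)/2 = -2 - P/2)
o(v, G) = v + G*v (o(v, G) = G*v + v = v + G*v)
B(q, b) = b + q
1*o(-3, 6) + B(s(u(-3), 4), 4) = 1*(-3*(1 + 6)) + (4 + (-2 - (-2 + 7*(-3))/2)) = 1*(-3*7) + (4 + (-2 - (-2 - 21)/2)) = 1*(-21) + (4 + (-2 - ½*(-23))) = -21 + (4 + (-2 + 23/2)) = -21 + (4 + 19/2) = -21 + 27/2 = -15/2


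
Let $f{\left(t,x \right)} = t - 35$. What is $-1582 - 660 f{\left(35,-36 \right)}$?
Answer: $-1582$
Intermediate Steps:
$f{\left(t,x \right)} = -35 + t$
$-1582 - 660 f{\left(35,-36 \right)} = -1582 - 660 \left(-35 + 35\right) = -1582 - 0 = -1582 + 0 = -1582$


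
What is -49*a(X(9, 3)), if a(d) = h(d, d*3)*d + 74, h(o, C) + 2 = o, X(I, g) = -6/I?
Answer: -33418/9 ≈ -3713.1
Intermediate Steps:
h(o, C) = -2 + o
a(d) = 74 + d*(-2 + d) (a(d) = (-2 + d)*d + 74 = d*(-2 + d) + 74 = 74 + d*(-2 + d))
-49*a(X(9, 3)) = -49*(74 + (-6/9)*(-2 - 6/9)) = -49*(74 + (-6*1/9)*(-2 - 6*1/9)) = -49*(74 - 2*(-2 - 2/3)/3) = -49*(74 - 2/3*(-8/3)) = -49*(74 + 16/9) = -49*682/9 = -33418/9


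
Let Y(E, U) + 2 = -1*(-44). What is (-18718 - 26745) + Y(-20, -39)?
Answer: -45421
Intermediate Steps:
Y(E, U) = 42 (Y(E, U) = -2 - 1*(-44) = -2 + 44 = 42)
(-18718 - 26745) + Y(-20, -39) = (-18718 - 26745) + 42 = -45463 + 42 = -45421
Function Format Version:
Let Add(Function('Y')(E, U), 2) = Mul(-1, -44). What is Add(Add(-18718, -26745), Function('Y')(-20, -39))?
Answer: -45421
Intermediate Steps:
Function('Y')(E, U) = 42 (Function('Y')(E, U) = Add(-2, Mul(-1, -44)) = Add(-2, 44) = 42)
Add(Add(-18718, -26745), Function('Y')(-20, -39)) = Add(Add(-18718, -26745), 42) = Add(-45463, 42) = -45421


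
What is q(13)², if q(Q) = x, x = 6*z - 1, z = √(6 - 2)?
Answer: 121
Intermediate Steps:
z = 2 (z = √4 = 2)
x = 11 (x = 6*2 - 1 = 12 - 1 = 11)
q(Q) = 11
q(13)² = 11² = 121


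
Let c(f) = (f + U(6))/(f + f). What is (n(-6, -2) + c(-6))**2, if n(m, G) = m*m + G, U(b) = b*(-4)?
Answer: 5329/4 ≈ 1332.3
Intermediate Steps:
U(b) = -4*b
n(m, G) = G + m**2 (n(m, G) = m**2 + G = G + m**2)
c(f) = (-24 + f)/(2*f) (c(f) = (f - 4*6)/(f + f) = (f - 24)/((2*f)) = (-24 + f)*(1/(2*f)) = (-24 + f)/(2*f))
(n(-6, -2) + c(-6))**2 = ((-2 + (-6)**2) + (1/2)*(-24 - 6)/(-6))**2 = ((-2 + 36) + (1/2)*(-1/6)*(-30))**2 = (34 + 5/2)**2 = (73/2)**2 = 5329/4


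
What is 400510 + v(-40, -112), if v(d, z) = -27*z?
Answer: 403534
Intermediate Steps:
400510 + v(-40, -112) = 400510 - 27*(-112) = 400510 + 3024 = 403534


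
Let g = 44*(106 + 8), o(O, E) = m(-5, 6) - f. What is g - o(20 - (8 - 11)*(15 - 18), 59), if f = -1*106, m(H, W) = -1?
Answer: 4911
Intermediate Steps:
f = -106
o(O, E) = 105 (o(O, E) = -1 - 1*(-106) = -1 + 106 = 105)
g = 5016 (g = 44*114 = 5016)
g - o(20 - (8 - 11)*(15 - 18), 59) = 5016 - 1*105 = 5016 - 105 = 4911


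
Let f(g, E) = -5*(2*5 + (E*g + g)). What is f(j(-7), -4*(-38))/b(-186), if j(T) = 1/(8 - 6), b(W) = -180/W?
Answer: -5363/12 ≈ -446.92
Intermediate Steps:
j(T) = ½ (j(T) = 1/2 = ½)
f(g, E) = -50 - 5*g - 5*E*g (f(g, E) = -5*(10 + (g + E*g)) = -5*(10 + g + E*g) = -50 - 5*g - 5*E*g)
f(j(-7), -4*(-38))/b(-186) = (-50 - 5*½ - 5*(-4*(-38))*½)/((-180/(-186))) = (-50 - 5/2 - 5*152*½)/((-180*(-1/186))) = (-50 - 5/2 - 380)/(30/31) = -865/2*31/30 = -5363/12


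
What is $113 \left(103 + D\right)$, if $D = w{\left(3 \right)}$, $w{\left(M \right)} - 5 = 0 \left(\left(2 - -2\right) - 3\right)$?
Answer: $12204$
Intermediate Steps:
$w{\left(M \right)} = 5$ ($w{\left(M \right)} = 5 + 0 \left(\left(2 - -2\right) - 3\right) = 5 + 0 \left(\left(2 + 2\right) - 3\right) = 5 + 0 \left(4 - 3\right) = 5 + 0 \cdot 1 = 5 + 0 = 5$)
$D = 5$
$113 \left(103 + D\right) = 113 \left(103 + 5\right) = 113 \cdot 108 = 12204$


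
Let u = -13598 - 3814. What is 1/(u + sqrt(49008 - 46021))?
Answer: -17412/303174757 - sqrt(2987)/303174757 ≈ -5.7612e-5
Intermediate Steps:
u = -17412
1/(u + sqrt(49008 - 46021)) = 1/(-17412 + sqrt(49008 - 46021)) = 1/(-17412 + sqrt(2987))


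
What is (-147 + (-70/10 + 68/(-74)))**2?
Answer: 32855824/1369 ≈ 24000.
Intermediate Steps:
(-147 + (-70/10 + 68/(-74)))**2 = (-147 + (-70*1/10 + 68*(-1/74)))**2 = (-147 + (-7 - 34/37))**2 = (-147 - 293/37)**2 = (-5732/37)**2 = 32855824/1369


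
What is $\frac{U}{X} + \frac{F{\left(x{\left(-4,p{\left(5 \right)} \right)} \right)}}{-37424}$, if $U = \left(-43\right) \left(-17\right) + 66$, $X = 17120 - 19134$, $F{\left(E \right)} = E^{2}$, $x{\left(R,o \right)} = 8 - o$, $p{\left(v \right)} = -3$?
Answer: $- \frac{15035311}{37685968} \approx -0.39896$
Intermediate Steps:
$X = -2014$ ($X = 17120 - 19134 = -2014$)
$U = 797$ ($U = 731 + 66 = 797$)
$\frac{U}{X} + \frac{F{\left(x{\left(-4,p{\left(5 \right)} \right)} \right)}}{-37424} = \frac{797}{-2014} + \frac{\left(8 - -3\right)^{2}}{-37424} = 797 \left(- \frac{1}{2014}\right) + \left(8 + 3\right)^{2} \left(- \frac{1}{37424}\right) = - \frac{797}{2014} + 11^{2} \left(- \frac{1}{37424}\right) = - \frac{797}{2014} + 121 \left(- \frac{1}{37424}\right) = - \frac{797}{2014} - \frac{121}{37424} = - \frac{15035311}{37685968}$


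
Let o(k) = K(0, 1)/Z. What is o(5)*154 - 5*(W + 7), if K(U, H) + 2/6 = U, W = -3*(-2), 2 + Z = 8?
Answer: -662/9 ≈ -73.556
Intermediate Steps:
Z = 6 (Z = -2 + 8 = 6)
W = 6
K(U, H) = -⅓ + U
o(k) = -1/18 (o(k) = (-⅓ + 0)/6 = -⅓*⅙ = -1/18)
o(5)*154 - 5*(W + 7) = -1/18*154 - 5*(6 + 7) = -77/9 - 5*13 = -77/9 - 65 = -662/9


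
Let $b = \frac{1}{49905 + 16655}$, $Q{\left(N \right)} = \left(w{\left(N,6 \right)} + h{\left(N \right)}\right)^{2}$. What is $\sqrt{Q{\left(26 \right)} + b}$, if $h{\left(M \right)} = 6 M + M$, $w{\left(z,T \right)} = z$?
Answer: $\frac{\sqrt{187177369665}}{2080} \approx 208.0$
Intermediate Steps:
$h{\left(M \right)} = 7 M$
$Q{\left(N \right)} = 64 N^{2}$ ($Q{\left(N \right)} = \left(N + 7 N\right)^{2} = \left(8 N\right)^{2} = 64 N^{2}$)
$b = \frac{1}{66560} \approx 1.5024 \cdot 10^{-5}$
$\sqrt{Q{\left(26 \right)} + b} = \sqrt{64 \cdot 26^{2} + \frac{1}{66560}} = \sqrt{64 \cdot 676 + \frac{1}{66560}} = \sqrt{43264 + \frac{1}{66560}} = \sqrt{\frac{2879651841}{66560}} = \frac{\sqrt{187177369665}}{2080}$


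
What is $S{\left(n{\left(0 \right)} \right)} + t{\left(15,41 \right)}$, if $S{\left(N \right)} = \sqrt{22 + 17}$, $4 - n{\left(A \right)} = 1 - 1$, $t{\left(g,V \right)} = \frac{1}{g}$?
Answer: $\frac{1}{15} + \sqrt{39} \approx 6.3117$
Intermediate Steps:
$n{\left(A \right)} = 4$ ($n{\left(A \right)} = 4 - \left(1 - 1\right) = 4 - 0 = 4 + 0 = 4$)
$S{\left(N \right)} = \sqrt{39}$
$S{\left(n{\left(0 \right)} \right)} + t{\left(15,41 \right)} = \sqrt{39} + \frac{1}{15} = \frac{1}{15} + \sqrt{39}$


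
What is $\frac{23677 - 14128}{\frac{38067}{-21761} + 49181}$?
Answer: $\frac{207795789}{1070189674} \approx 0.19417$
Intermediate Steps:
$\frac{23677 - 14128}{\frac{38067}{-21761} + 49181} = \frac{9549}{38067 \left(- \frac{1}{21761}\right) + 49181} = \frac{9549}{- \frac{38067}{21761} + 49181} = \frac{9549}{\frac{1070189674}{21761}} = 9549 \cdot \frac{21761}{1070189674} = \frac{207795789}{1070189674}$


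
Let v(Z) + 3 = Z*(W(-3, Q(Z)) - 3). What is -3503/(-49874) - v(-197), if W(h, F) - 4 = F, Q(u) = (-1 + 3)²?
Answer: 49279015/49874 ≈ 988.07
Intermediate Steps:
Q(u) = 4 (Q(u) = 2² = 4)
W(h, F) = 4 + F
v(Z) = -3 + 5*Z (v(Z) = -3 + Z*((4 + 4) - 3) = -3 + Z*(8 - 3) = -3 + Z*5 = -3 + 5*Z)
-3503/(-49874) - v(-197) = -3503/(-49874) - (-3 + 5*(-197)) = -3503*(-1/49874) - (-3 - 985) = 3503/49874 - 1*(-988) = 3503/49874 + 988 = 49279015/49874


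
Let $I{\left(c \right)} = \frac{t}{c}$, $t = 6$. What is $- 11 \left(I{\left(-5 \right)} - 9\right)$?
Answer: $\frac{561}{5} \approx 112.2$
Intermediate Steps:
$I{\left(c \right)} = \frac{6}{c}$
$- 11 \left(I{\left(-5 \right)} - 9\right) = - 11 \left(\frac{6}{-5} - 9\right) = - 11 \left(6 \left(- \frac{1}{5}\right) - 9\right) = - 11 \left(- \frac{6}{5} - 9\right) = \left(-11\right) \left(- \frac{51}{5}\right) = \frac{561}{5}$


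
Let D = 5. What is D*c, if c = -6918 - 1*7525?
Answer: -72215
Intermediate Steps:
c = -14443 (c = -6918 - 7525 = -14443)
D*c = 5*(-14443) = -72215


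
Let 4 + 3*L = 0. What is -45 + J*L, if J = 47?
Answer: -323/3 ≈ -107.67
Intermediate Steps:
L = -4/3 (L = -4/3 + (1/3)*0 = -4/3 + 0 = -4/3 ≈ -1.3333)
-45 + J*L = -45 + 47*(-4/3) = -45 - 188/3 = -323/3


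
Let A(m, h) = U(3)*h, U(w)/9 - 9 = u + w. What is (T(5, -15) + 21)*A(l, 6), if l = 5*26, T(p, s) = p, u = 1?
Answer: 18252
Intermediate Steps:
l = 130
U(w) = 90 + 9*w (U(w) = 81 + 9*(1 + w) = 81 + (9 + 9*w) = 90 + 9*w)
A(m, h) = 117*h (A(m, h) = (90 + 9*3)*h = (90 + 27)*h = 117*h)
(T(5, -15) + 21)*A(l, 6) = (5 + 21)*(117*6) = 26*702 = 18252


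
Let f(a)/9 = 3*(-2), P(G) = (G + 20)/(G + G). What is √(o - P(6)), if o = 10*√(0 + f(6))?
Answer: √(-78 + 1080*I*√6)/6 ≈ 5.9729 + 6.1516*I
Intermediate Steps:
P(G) = (20 + G)/(2*G) (P(G) = (20 + G)/((2*G)) = (20 + G)*(1/(2*G)) = (20 + G)/(2*G))
f(a) = -54 (f(a) = 9*(3*(-2)) = 9*(-6) = -54)
o = 30*I*√6 (o = 10*√(0 - 54) = 10*√(-54) = 10*(3*I*√6) = 30*I*√6 ≈ 73.485*I)
√(o - P(6)) = √(30*I*√6 - (20 + 6)/(2*6)) = √(30*I*√6 - 26/(2*6)) = √(30*I*√6 - 1*13/6) = √(30*I*√6 - 13/6) = √(-13/6 + 30*I*√6)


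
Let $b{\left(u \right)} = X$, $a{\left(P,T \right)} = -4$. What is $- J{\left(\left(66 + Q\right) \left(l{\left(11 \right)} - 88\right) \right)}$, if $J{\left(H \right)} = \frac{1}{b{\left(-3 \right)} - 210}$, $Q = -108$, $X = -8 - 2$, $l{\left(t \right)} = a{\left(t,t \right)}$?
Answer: $\frac{1}{220} \approx 0.0045455$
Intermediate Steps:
$l{\left(t \right)} = -4$
$X = -10$
$b{\left(u \right)} = -10$
$J{\left(H \right)} = - \frac{1}{220}$ ($J{\left(H \right)} = \frac{1}{-10 - 210} = \frac{1}{-220} = - \frac{1}{220}$)
$- J{\left(\left(66 + Q\right) \left(l{\left(11 \right)} - 88\right) \right)} = \left(-1\right) \left(- \frac{1}{220}\right) = \frac{1}{220}$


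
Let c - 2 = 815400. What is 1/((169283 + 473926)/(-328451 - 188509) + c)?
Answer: 172320/140509858237 ≈ 1.2264e-6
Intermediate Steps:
c = 815402 (c = 2 + 815400 = 815402)
1/((169283 + 473926)/(-328451 - 188509) + c) = 1/((169283 + 473926)/(-328451 - 188509) + 815402) = 1/(643209/(-516960) + 815402) = 1/(643209*(-1/516960) + 815402) = 1/(-214403/172320 + 815402) = 1/(140509858237/172320) = 172320/140509858237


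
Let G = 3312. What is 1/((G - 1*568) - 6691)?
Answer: -1/3947 ≈ -0.00025336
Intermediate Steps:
1/((G - 1*568) - 6691) = 1/((3312 - 1*568) - 6691) = 1/((3312 - 568) - 6691) = 1/(2744 - 6691) = 1/(-3947) = -1/3947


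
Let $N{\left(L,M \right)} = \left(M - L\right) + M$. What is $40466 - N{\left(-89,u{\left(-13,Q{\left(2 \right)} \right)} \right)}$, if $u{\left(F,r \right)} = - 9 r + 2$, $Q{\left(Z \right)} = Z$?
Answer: $40409$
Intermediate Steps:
$u{\left(F,r \right)} = 2 - 9 r$
$N{\left(L,M \right)} = - L + 2 M$
$40466 - N{\left(-89,u{\left(-13,Q{\left(2 \right)} \right)} \right)} = 40466 - \left(\left(-1\right) \left(-89\right) + 2 \left(2 - 18\right)\right) = 40466 - \left(89 + 2 \left(2 - 18\right)\right) = 40466 - \left(89 + 2 \left(-16\right)\right) = 40466 - \left(89 - 32\right) = 40466 - 57 = 40409$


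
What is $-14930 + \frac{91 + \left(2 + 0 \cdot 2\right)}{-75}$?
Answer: $- \frac{373281}{25} \approx -14931.0$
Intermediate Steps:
$-14930 + \frac{91 + \left(2 + 0 \cdot 2\right)}{-75} = -14930 - \frac{91 + \left(2 + 0\right)}{75} = -14930 - \frac{91 + 2}{75} = -14930 - \frac{31}{25} = - \frac{373281}{25}$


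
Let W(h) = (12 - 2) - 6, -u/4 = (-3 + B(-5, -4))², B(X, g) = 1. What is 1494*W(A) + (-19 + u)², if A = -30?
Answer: 7201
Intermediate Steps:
u = -16 (u = -4*(-3 + 1)² = -4*(-2)² = -4*4 = -16)
W(h) = 4 (W(h) = 10 - 6 = 4)
1494*W(A) + (-19 + u)² = 1494*4 + (-19 - 16)² = 5976 + (-35)² = 5976 + 1225 = 7201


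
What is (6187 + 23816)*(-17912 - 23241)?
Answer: -1234713459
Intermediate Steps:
(6187 + 23816)*(-17912 - 23241) = 30003*(-41153) = -1234713459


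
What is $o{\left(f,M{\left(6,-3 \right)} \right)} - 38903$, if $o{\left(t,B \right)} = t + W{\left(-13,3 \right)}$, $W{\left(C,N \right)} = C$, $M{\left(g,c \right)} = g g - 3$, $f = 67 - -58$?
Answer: $-38791$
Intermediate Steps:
$f = 125$ ($f = 67 + 58 = 125$)
$M{\left(g,c \right)} = -3 + g^{2}$ ($M{\left(g,c \right)} = g^{2} - 3 = -3 + g^{2}$)
$o{\left(t,B \right)} = -13 + t$ ($o{\left(t,B \right)} = t - 13 = -13 + t$)
$o{\left(f,M{\left(6,-3 \right)} \right)} - 38903 = \left(-13 + 125\right) - 38903 = 112 - 38903 = -38791$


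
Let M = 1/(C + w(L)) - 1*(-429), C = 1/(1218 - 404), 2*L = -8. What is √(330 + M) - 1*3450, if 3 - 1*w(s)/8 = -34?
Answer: -3450 + 11*√364161622605/240945 ≈ -3422.4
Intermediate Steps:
L = -4 (L = (½)*(-8) = -4)
C = 1/814 ≈ 0.0012285
w(s) = 296 (w(s) = 24 - 8*(-34) = 24 + 272 = 296)
M = 103366219/240945 (M = 1/(1/814 + 296) - 1*(-429) = 1/(240945/814) + 429 = 814/240945 + 429 = 103366219/240945 ≈ 429.00)
√(330 + M) - 1*3450 = √(330 + 103366219/240945) - 1*3450 = √(182878069/240945) - 3450 = 11*√364161622605/240945 - 3450 = -3450 + 11*√364161622605/240945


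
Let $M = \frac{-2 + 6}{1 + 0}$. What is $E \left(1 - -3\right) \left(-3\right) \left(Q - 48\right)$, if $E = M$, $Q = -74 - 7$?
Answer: $6192$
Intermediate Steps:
$Q = -81$ ($Q = -74 - 7 = -81$)
$M = 4$ ($M = \frac{4}{1} = 4 \cdot 1 = 4$)
$E = 4$
$E \left(1 - -3\right) \left(-3\right) \left(Q - 48\right) = 4 \left(1 - -3\right) \left(-3\right) \left(-81 - 48\right) = 4 \left(1 + 3\right) \left(-3\right) \left(-129\right) = 4 \cdot 4 \left(-3\right) \left(-129\right) = 16 \left(-3\right) \left(-129\right) = \left(-48\right) \left(-129\right) = 6192$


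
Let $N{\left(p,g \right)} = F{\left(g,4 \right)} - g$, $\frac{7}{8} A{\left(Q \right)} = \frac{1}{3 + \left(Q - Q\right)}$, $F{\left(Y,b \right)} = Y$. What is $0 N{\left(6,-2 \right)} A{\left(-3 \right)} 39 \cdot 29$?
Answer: $0$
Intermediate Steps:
$A{\left(Q \right)} = \frac{8}{21}$ ($A{\left(Q \right)} = \frac{8}{7 \left(3 + \left(Q - Q\right)\right)} = \frac{8}{7 \left(3 + 0\right)} = \frac{8}{7 \cdot 3} = \frac{8}{7} \cdot \frac{1}{3} = \frac{8}{21}$)
$N{\left(p,g \right)} = 0$ ($N{\left(p,g \right)} = g - g = 0$)
$0 N{\left(6,-2 \right)} A{\left(-3 \right)} 39 \cdot 29 = 0 \cdot 0 \cdot \frac{8}{21} \cdot 39 \cdot 29 = 0 \cdot \frac{8}{21} \cdot 39 \cdot 29 = 0 \cdot 39 \cdot 29 = 0 \cdot 29 = 0$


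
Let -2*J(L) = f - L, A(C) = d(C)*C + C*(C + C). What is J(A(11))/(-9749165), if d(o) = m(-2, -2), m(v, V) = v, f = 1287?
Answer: 1067/19498330 ≈ 5.4723e-5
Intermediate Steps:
d(o) = -2
A(C) = -2*C + 2*C² (A(C) = -2*C + C*(C + C) = -2*C + C*(2*C) = -2*C + 2*C²)
J(L) = -1287/2 + L/2 (J(L) = -(1287 - L)/2 = -1287/2 + L/2)
J(A(11))/(-9749165) = (-1287/2 + (2*11*(-1 + 11))/2)/(-9749165) = (-1287/2 + (2*11*10)/2)*(-1/9749165) = (-1287/2 + (½)*220)*(-1/9749165) = (-1287/2 + 110)*(-1/9749165) = -1067/2*(-1/9749165) = 1067/19498330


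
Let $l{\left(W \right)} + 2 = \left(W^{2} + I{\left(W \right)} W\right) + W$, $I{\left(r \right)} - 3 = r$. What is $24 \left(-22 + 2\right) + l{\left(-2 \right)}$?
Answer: $-482$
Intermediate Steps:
$I{\left(r \right)} = 3 + r$
$l{\left(W \right)} = -2 + W + W^{2} + W \left(3 + W\right)$ ($l{\left(W \right)} = -2 + \left(\left(W^{2} + \left(3 + W\right) W\right) + W\right) = -2 + \left(\left(W^{2} + W \left(3 + W\right)\right) + W\right) = -2 + \left(W + W^{2} + W \left(3 + W\right)\right) = -2 + W + W^{2} + W \left(3 + W\right)$)
$24 \left(-22 + 2\right) + l{\left(-2 \right)} = 24 \left(-22 + 2\right) + \left(-2 + 2 \left(-2\right)^{2} + 4 \left(-2\right)\right) = 24 \left(-20\right) - 2 = -480 - 2 = -482$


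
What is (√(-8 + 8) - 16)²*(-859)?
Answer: -219904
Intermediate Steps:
(√(-8 + 8) - 16)²*(-859) = (√0 - 16)²*(-859) = (0 - 16)²*(-859) = (-16)²*(-859) = 256*(-859) = -219904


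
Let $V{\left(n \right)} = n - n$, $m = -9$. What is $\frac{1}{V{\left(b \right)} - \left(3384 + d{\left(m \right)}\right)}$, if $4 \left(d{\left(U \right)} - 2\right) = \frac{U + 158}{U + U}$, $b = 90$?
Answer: $- \frac{72}{243643} \approx -0.00029551$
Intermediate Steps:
$d{\left(U \right)} = 2 + \frac{158 + U}{8 U}$ ($d{\left(U \right)} = 2 + \frac{\left(U + 158\right) \frac{1}{U + U}}{4} = 2 + \frac{\left(158 + U\right) \frac{1}{2 U}}{4} = 2 + \frac{\frac{1}{2} \frac{1}{U} \left(158 + U\right)}{4} = 2 + \frac{158 + U}{8 U}$)
$V{\left(n \right)} = 0$
$\frac{1}{V{\left(b \right)} - \left(3384 + d{\left(m \right)}\right)} = \frac{1}{0 - \left(3384 + \frac{158 + 17 \left(-9\right)}{8 \left(-9\right)}\right)} = \frac{1}{0 - \left(3384 + \frac{1}{8} \left(- \frac{1}{9}\right) \left(158 - 153\right)\right)} = \frac{1}{0 - \left(3384 + \frac{1}{8} \left(- \frac{1}{9}\right) 5\right)} = \frac{1}{0 - \frac{243643}{72}} = \frac{1}{- \frac{243643}{72}} = - \frac{72}{243643}$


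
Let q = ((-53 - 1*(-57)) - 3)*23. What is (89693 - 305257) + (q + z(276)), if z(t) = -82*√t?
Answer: -215541 - 164*√69 ≈ -2.1690e+5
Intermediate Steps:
q = 23 (q = ((-53 + 57) - 3)*23 = (4 - 3)*23 = 1*23 = 23)
(89693 - 305257) + (q + z(276)) = (89693 - 305257) + (23 - 164*√69) = -215564 + (23 - 164*√69) = -215541 - 164*√69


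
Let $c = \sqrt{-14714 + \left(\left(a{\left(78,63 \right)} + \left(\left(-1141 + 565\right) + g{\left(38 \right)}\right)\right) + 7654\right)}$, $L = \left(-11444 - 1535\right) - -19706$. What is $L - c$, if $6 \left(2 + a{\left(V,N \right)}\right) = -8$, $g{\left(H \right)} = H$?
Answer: $6727 - \frac{2 i \sqrt{17103}}{3} \approx 6727.0 - 87.186 i$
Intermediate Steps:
$L = 6727$ ($L = -12979 + 19706 = 6727$)
$a{\left(V,N \right)} = - \frac{10}{3}$ ($a{\left(V,N \right)} = -2 + \frac{1}{6} \left(-8\right) = -2 - \frac{4}{3} = - \frac{10}{3}$)
$c = \frac{2 i \sqrt{17103}}{3}$ ($c = \sqrt{-14714 + \left(\left(- \frac{10}{3} + \left(\left(-1141 + 565\right) + 38\right)\right) + 7654\right)} = \sqrt{-14714 + \left(\left(- \frac{10}{3} + \left(-576 + 38\right)\right) + 7654\right)} = \sqrt{-14714 + \left(\left(- \frac{10}{3} - 538\right) + 7654\right)} = \sqrt{-14714 + \left(- \frac{1624}{3} + 7654\right)} = \sqrt{-14714 + \frac{21338}{3}} = \sqrt{- \frac{22804}{3}} = \frac{2 i \sqrt{17103}}{3} \approx 87.186 i$)
$L - c = 6727 - \frac{2 i \sqrt{17103}}{3}$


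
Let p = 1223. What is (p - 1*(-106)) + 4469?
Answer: 5798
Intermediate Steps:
(p - 1*(-106)) + 4469 = (1223 - 1*(-106)) + 4469 = (1223 + 106) + 4469 = 1329 + 4469 = 5798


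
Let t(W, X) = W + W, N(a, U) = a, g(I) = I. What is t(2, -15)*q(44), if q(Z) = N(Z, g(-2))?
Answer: 176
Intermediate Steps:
q(Z) = Z
t(W, X) = 2*W
t(2, -15)*q(44) = (2*2)*44 = 4*44 = 176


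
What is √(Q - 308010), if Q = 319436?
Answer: √11426 ≈ 106.89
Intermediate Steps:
√(Q - 308010) = √(319436 - 308010) = √11426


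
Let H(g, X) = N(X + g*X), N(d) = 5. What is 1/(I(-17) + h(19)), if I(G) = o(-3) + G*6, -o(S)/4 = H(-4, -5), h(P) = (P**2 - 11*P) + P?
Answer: 1/49 ≈ 0.020408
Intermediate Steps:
H(g, X) = 5
h(P) = P**2 - 10*P
o(S) = -20 (o(S) = -4*5 = -20)
I(G) = -20 + 6*G (I(G) = -20 + G*6 = -20 + 6*G)
1/(I(-17) + h(19)) = 1/((-20 + 6*(-17)) + 19*(-10 + 19)) = 1/((-20 - 102) + 19*9) = 1/(-122 + 171) = 1/49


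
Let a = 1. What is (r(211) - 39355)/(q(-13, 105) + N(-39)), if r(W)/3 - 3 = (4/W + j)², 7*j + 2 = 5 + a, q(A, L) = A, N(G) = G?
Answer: 42916079441/56719754 ≈ 756.63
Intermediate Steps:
j = 4/7 (j = -2/7 + (5 + 1)/7 = -2/7 + (⅐)*6 = -2/7 + 6/7 = 4/7 ≈ 0.57143)
r(W) = 9 + 3*(4/7 + 4/W)² (r(W) = 9 + 3*(4/W + 4/7)² = 9 + 3*(4/7 + 4/W)²)
(r(211) - 39355)/(q(-13, 105) + N(-39)) = ((489/49 + 48/211² + (96/7)/211) - 39355)/(-13 - 39) = ((489/49 + 48*(1/44521) + (96/7)*(1/211)) - 39355)/(-52) = ((489/49 + 48/44521 + 96/1477) - 39355)*(-1/52) = (21914913/2181529 - 39355)*(-1/52) = -85832158882/2181529*(-1/52) = 42916079441/56719754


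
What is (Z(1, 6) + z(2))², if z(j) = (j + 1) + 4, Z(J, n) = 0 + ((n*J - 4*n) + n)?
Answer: 25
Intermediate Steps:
Z(J, n) = -3*n + J*n (Z(J, n) = 0 + ((J*n - 4*n) + n) = 0 + ((-4*n + J*n) + n) = 0 + (-3*n + J*n) = -3*n + J*n)
z(j) = 5 + j (z(j) = (1 + j) + 4 = 5 + j)
(Z(1, 6) + z(2))² = (6*(-3 + 1) + (5 + 2))² = (6*(-2) + 7)² = (-12 + 7)² = (-5)² = 25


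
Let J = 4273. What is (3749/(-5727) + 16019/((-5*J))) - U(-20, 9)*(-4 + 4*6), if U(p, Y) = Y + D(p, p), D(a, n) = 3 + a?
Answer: 843710374/5319885 ≈ 158.60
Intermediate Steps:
U(p, Y) = 3 + Y + p (U(p, Y) = Y + (3 + p) = 3 + Y + p)
(3749/(-5727) + 16019/((-5*J))) - U(-20, 9)*(-4 + 4*6) = (3749/(-5727) + 16019/((-5*4273))) - (3 + 9 - 20)*(-4 + 4*6) = (3749*(-1/5727) + 16019/(-21365)) - (-8)*(-4 + 24) = (-163/249 + 16019*(-1/21365)) - (-8)*20 = (-163/249 - 16019/21365) - 1*(-160) = -7471226/5319885 + 160 = 843710374/5319885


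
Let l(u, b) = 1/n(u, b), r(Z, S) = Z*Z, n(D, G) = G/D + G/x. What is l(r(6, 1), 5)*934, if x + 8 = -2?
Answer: -33624/13 ≈ -2586.5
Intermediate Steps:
x = -10 (x = -8 - 2 = -10)
n(D, G) = -G/10 + G/D (n(D, G) = G/D + G/(-10) = G/D + G*(-1/10) = G/D - G/10 = -G/10 + G/D)
r(Z, S) = Z**2
l(u, b) = 1/(-b/10 + b/u)
l(r(6, 1), 5)*934 = (10*6**2/(5*(10 - 1*6**2)))*934 = (10*36*(1/5)/(10 - 1*36))*934 = (10*36*(1/5)/(10 - 36))*934 = (10*36*(1/5)/(-26))*934 = (10*36*(1/5)*(-1/26))*934 = -36/13*934 = -33624/13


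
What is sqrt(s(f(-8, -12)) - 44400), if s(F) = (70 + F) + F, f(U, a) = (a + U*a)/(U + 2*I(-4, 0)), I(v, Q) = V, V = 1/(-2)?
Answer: I*sqrt(399138)/3 ≈ 210.59*I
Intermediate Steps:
V = -1/2 ≈ -0.50000
I(v, Q) = -1/2
f(U, a) = (a + U*a)/(-1 + U) (f(U, a) = (a + U*a)/(U + 2*(-1/2)) = (a + U*a)/(U - 1) = (a + U*a)/(-1 + U))
s(F) = 70 + 2*F
sqrt(s(f(-8, -12)) - 44400) = sqrt((70 + 2*(-12*(1 - 8)/(-1 - 8))) - 44400) = sqrt((70 + 2*(-12*(-7)/(-9))) - 44400) = sqrt((70 + 2*(-12*(-1/9)*(-7))) - 44400) = sqrt((70 + 2*(-28/3)) - 44400) = sqrt((70 - 56/3) - 44400) = sqrt(154/3 - 44400) = sqrt(-133046/3) = I*sqrt(399138)/3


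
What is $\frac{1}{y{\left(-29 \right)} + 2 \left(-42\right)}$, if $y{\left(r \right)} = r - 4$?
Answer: $- \frac{1}{117} \approx -0.008547$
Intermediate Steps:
$y{\left(r \right)} = -4 + r$
$\frac{1}{y{\left(-29 \right)} + 2 \left(-42\right)} = \frac{1}{\left(-4 - 29\right) + 2 \left(-42\right)} = \frac{1}{-33 - 84} = \frac{1}{-117} = - \frac{1}{117}$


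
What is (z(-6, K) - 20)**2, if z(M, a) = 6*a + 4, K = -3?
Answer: 1156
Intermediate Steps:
z(M, a) = 4 + 6*a
(z(-6, K) - 20)**2 = ((4 + 6*(-3)) - 20)**2 = ((4 - 18) - 20)**2 = (-14 - 20)**2 = (-34)**2 = 1156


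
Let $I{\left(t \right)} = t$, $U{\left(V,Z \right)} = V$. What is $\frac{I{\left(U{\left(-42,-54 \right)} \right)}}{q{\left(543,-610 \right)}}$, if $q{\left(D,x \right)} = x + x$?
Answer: $\frac{21}{610} \approx 0.034426$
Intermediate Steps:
$q{\left(D,x \right)} = 2 x$
$\frac{I{\left(U{\left(-42,-54 \right)} \right)}}{q{\left(543,-610 \right)}} = - \frac{42}{2 \left(-610\right)} = - \frac{42}{-1220} = \left(-42\right) \left(- \frac{1}{1220}\right) = \frac{21}{610}$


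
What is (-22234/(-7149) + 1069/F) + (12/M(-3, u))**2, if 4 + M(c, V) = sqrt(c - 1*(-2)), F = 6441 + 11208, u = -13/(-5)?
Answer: 129382508881/12154636863 + 1152*I/289 ≈ 10.645 + 3.9862*I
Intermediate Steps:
u = 13/5 (u = -13*(-1/5) = 13/5 ≈ 2.6000)
F = 17649
M(c, V) = -4 + sqrt(2 + c) (M(c, V) = -4 + sqrt(c - 1*(-2)) = -4 + sqrt(c + 2) = -4 + sqrt(2 + c))
(-22234/(-7149) + 1069/F) + (12/M(-3, u))**2 = (-22234/(-7149) + 1069/17649) + (12/(-4 + sqrt(2 - 3)))**2 = (-22234*(-1/7149) + 1069*(1/17649)) + (12/(-4 + sqrt(-1)))**2 = (22234/7149 + 1069/17649) + (12/(-4 + I))**2 = 133350049/42057567 + (12*((-4 - I)/17))**2 = 133350049/42057567 + (12*(-4 - I)/17)**2 = 133350049/42057567 + 144*(-4 - I)**2/289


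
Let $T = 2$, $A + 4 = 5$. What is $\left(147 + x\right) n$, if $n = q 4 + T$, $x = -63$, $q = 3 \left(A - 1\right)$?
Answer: $168$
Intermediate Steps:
$A = 1$ ($A = -4 + 5 = 1$)
$q = 0$ ($q = 3 \left(1 - 1\right) = 3 \cdot 0 = 0$)
$n = 2$ ($n = 0 \cdot 4 + 2 = 0 + 2 = 2$)
$\left(147 + x\right) n = \left(147 - 63\right) 2 = 84 \cdot 2 = 168$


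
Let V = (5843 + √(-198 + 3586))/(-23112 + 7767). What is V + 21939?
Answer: 336648112/15345 - 2*√7/1395 ≈ 21939.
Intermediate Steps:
V = -5843/15345 - 2*√7/1395 (V = (5843 + √3388)/(-15345) = (5843 + 22*√7)*(-1/15345) = -5843/15345 - 2*√7/1395 ≈ -0.38457)
V + 21939 = (-5843/15345 - 2*√7/1395) + 21939 = 336648112/15345 - 2*√7/1395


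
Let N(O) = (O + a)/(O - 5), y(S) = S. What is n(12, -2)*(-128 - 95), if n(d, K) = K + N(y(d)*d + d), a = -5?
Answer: 223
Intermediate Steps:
N(O) = 1 (N(O) = (O - 5)/(O - 5) = (-5 + O)/(-5 + O) = 1)
n(d, K) = 1 + K (n(d, K) = K + 1 = 1 + K)
n(12, -2)*(-128 - 95) = (1 - 2)*(-128 - 95) = -1*(-223) = 223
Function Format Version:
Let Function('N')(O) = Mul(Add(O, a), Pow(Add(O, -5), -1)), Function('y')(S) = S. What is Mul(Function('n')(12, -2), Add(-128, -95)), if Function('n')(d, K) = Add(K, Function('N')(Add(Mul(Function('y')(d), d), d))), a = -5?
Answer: 223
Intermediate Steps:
Function('N')(O) = 1 (Function('N')(O) = Mul(Add(O, -5), Pow(Add(O, -5), -1)) = Mul(Add(-5, O), Pow(Add(-5, O), -1)) = 1)
Function('n')(d, K) = Add(1, K) (Function('n')(d, K) = Add(K, 1) = Add(1, K))
Mul(Function('n')(12, -2), Add(-128, -95)) = Mul(Add(1, -2), Add(-128, -95)) = Mul(-1, -223) = 223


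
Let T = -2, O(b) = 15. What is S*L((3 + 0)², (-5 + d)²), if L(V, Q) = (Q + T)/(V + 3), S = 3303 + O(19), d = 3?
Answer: 553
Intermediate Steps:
S = 3318 (S = 3303 + 15 = 3318)
L(V, Q) = (-2 + Q)/(3 + V) (L(V, Q) = (Q - 2)/(V + 3) = (-2 + Q)/(3 + V))
S*L((3 + 0)², (-5 + d)²) = 3318*((-2 + (-5 + 3)²)/(3 + (3 + 0)²)) = 3318*((-2 + (-2)²)/(3 + 3²)) = 3318*((-2 + 4)/(3 + 9)) = 3318*(2/12) = 3318*((1/12)*2) = 3318*(⅙) = 553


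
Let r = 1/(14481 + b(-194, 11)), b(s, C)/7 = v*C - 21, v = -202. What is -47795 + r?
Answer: -58309901/1220 ≈ -47795.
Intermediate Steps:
b(s, C) = -147 - 1414*C (b(s, C) = 7*(-202*C - 21) = 7*(-21 - 202*C) = -147 - 1414*C)
r = -1/1220 (r = 1/(14481 + (-147 - 1414*11)) = 1/(14481 + (-147 - 15554)) = 1/(14481 - 15701) = 1/(-1220) = -1/1220 ≈ -0.00081967)
-47795 + r = -47795 - 1/1220 = -58309901/1220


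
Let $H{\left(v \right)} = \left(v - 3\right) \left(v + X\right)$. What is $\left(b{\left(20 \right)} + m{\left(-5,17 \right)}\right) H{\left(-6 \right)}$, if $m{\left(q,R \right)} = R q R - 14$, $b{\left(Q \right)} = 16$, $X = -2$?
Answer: $-103896$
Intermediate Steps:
$H{\left(v \right)} = \left(-3 + v\right) \left(-2 + v\right)$ ($H{\left(v \right)} = \left(v - 3\right) \left(v - 2\right) = \left(-3 + v\right) \left(-2 + v\right)$)
$m{\left(q,R \right)} = -14 + q R^{2}$ ($m{\left(q,R \right)} = q R^{2} - 14 = -14 + q R^{2}$)
$\left(b{\left(20 \right)} + m{\left(-5,17 \right)}\right) H{\left(-6 \right)} = \left(16 - \left(14 + 5 \cdot 17^{2}\right)\right) \left(6 + \left(-6\right)^{2} - -30\right) = \left(16 - 1459\right) \left(6 + 36 + 30\right) = \left(16 - 1459\right) 72 = \left(-1443\right) 72 = -103896$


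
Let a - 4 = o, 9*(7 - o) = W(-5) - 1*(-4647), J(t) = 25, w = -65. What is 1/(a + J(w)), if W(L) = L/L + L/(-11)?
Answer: -99/47569 ≈ -0.0020812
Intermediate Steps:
W(L) = 1 - L/11 (W(L) = 1 + L*(-1/11) = 1 - L/11)
o = -50440/99 (o = 7 - ((1 - 1/11*(-5)) - 1*(-4647))/9 = 7 - ((1 + 5/11) + 4647)/9 = 7 - (16/11 + 4647)/9 = 7 - 1/9*51133/11 = 7 - 51133/99 = -50440/99 ≈ -509.50)
a = -50044/99 (a = 4 - 50440/99 = -50044/99 ≈ -505.50)
1/(a + J(w)) = 1/(-50044/99 + 25) = 1/(-47569/99) = -99/47569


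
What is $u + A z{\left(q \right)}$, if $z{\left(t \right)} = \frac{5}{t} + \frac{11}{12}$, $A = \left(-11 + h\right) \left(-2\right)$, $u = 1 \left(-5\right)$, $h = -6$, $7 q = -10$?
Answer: $- \frac{557}{6} \approx -92.833$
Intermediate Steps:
$q = - \frac{10}{7}$ ($q = \frac{1}{7} \left(-10\right) = - \frac{10}{7} \approx -1.4286$)
$u = -5$
$A = 34$ ($A = \left(-11 - 6\right) \left(-2\right) = \left(-17\right) \left(-2\right) = 34$)
$z{\left(t \right)} = \frac{11}{12} + \frac{5}{t}$ ($z{\left(t \right)} = \frac{5}{t} + 11 \cdot \frac{1}{12} = \frac{5}{t} + \frac{11}{12} = \frac{11}{12} + \frac{5}{t}$)
$u + A z{\left(q \right)} = -5 + 34 \left(\frac{11}{12} + \frac{5}{- \frac{10}{7}}\right) = -5 + 34 \left(\frac{11}{12} + 5 \left(- \frac{7}{10}\right)\right) = -5 + 34 \left(\frac{11}{12} - \frac{7}{2}\right) = -5 + 34 \left(- \frac{31}{12}\right) = -5 - \frac{527}{6} = - \frac{557}{6}$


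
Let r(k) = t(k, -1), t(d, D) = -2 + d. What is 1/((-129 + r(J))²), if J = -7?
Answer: 1/19044 ≈ 5.2510e-5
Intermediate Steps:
r(k) = -2 + k
1/((-129 + r(J))²) = 1/((-129 + (-2 - 7))²) = 1/((-129 - 9)²) = 1/((-138)²) = 1/19044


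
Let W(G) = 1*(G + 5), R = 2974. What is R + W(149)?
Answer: 3128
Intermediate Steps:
W(G) = 5 + G (W(G) = 1*(5 + G) = 5 + G)
R + W(149) = 2974 + (5 + 149) = 2974 + 154 = 3128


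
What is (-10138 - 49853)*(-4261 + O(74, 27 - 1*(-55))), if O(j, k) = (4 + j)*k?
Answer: -128080785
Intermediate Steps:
O(j, k) = k*(4 + j)
(-10138 - 49853)*(-4261 + O(74, 27 - 1*(-55))) = (-10138 - 49853)*(-4261 + (27 - 1*(-55))*(4 + 74)) = -59991*(-4261 + (27 + 55)*78) = -59991*(-4261 + 82*78) = -59991*(-4261 + 6396) = -59991*2135 = -128080785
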